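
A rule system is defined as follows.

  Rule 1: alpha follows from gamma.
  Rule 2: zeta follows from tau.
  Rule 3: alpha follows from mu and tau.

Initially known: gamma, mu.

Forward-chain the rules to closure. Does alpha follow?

From gamma, Rule 1 gives alpha.

Yes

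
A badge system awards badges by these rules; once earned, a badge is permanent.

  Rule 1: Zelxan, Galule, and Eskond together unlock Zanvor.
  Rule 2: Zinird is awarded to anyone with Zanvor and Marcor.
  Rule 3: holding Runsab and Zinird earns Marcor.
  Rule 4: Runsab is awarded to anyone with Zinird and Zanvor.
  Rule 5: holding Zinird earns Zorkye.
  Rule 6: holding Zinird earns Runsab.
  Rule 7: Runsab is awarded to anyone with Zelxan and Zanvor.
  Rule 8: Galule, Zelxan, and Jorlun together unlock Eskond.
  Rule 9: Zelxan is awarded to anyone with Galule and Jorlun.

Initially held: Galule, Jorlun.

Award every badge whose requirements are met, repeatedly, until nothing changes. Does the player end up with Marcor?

No

Marcor would need Runsab and Zinird (Rule 3), but Zinird is never earned.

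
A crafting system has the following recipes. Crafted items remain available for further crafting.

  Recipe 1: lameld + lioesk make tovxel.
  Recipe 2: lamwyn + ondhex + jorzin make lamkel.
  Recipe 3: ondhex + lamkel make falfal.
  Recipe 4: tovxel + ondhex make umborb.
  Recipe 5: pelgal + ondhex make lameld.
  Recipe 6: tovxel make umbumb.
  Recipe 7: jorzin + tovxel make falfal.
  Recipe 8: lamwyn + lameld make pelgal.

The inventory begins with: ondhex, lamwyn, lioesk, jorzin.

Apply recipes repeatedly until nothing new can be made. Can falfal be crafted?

Yes

lamwyn + ondhex + jorzin → lamkel (Recipe 2).
Using Recipe 3, ondhex and lamkel make falfal.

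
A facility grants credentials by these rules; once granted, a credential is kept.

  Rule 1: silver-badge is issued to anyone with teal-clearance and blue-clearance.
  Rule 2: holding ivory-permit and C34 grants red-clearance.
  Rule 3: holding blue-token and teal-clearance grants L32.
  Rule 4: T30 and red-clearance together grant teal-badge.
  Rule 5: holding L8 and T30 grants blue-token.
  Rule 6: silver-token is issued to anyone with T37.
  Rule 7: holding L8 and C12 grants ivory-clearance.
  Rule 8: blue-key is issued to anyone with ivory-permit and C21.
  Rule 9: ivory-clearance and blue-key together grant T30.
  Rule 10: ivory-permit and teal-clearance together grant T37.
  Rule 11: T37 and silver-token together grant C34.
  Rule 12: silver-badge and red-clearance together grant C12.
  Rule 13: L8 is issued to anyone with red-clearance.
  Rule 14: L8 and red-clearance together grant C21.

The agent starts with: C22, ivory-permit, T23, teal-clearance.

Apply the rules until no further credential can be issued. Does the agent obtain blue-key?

Holding ivory-permit and teal-clearance grants T37 (Rule 10).
Holding T37 grants silver-token (Rule 6).
Holding T37 and silver-token grants C34 (Rule 11).
Holding ivory-permit and C34 grants red-clearance (Rule 2).
Holding red-clearance grants L8 (Rule 13).
Holding L8 and red-clearance grants C21 (Rule 14).
Holding ivory-permit and C21 grants blue-key (Rule 8).

Yes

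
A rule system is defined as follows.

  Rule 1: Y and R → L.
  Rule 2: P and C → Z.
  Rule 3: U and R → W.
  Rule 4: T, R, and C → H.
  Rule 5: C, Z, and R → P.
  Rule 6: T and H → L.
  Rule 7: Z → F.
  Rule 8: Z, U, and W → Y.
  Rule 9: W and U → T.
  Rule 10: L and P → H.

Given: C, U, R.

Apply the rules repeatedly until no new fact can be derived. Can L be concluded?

From U and R, Rule 3 gives W.
W and U hold, so T follows (Rule 9).
T, R, and C hold, so H follows (Rule 4).
From T and H, Rule 6 gives L.

Yes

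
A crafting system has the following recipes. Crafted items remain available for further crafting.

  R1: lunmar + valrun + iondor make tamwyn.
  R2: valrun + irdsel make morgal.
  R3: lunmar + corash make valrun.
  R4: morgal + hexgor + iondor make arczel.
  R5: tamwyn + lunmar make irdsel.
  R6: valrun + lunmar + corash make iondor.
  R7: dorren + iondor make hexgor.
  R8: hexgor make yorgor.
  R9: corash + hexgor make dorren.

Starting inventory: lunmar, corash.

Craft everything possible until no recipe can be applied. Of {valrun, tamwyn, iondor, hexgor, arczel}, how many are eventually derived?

3

Using R3, lunmar and corash make valrun.
Using R6, valrun, lunmar, and corash make iondor.
lunmar + valrun + iondor → tamwyn (R1).
valrun: reached.
tamwyn: reached.
iondor: reached.
hexgor would need dorren and iondor (R7), but dorren is never obtained.
arczel would need morgal, hexgor, and iondor (R4), but hexgor is never obtained.
Reached: valrun, tamwyn, and iondor — 3 of the 5.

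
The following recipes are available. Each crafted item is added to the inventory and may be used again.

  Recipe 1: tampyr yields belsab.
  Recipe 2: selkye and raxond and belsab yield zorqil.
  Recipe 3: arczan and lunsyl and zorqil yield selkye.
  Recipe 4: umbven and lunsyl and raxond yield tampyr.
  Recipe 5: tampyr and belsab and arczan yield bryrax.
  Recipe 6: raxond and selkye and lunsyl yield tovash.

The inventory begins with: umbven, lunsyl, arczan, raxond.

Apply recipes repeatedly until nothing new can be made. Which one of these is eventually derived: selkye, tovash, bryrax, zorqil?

bryrax

Using Recipe 4, umbven, lunsyl, and raxond make tampyr.
Using Recipe 1, tampyr makes belsab.
Using Recipe 5, tampyr, belsab, and arczan make bryrax.
selkye would need arczan, lunsyl, and zorqil (Recipe 3), but zorqil is never obtained. tovash would need raxond, selkye, and lunsyl (Recipe 6), but selkye is never obtained. zorqil would need selkye, raxond, and belsab (Recipe 2), but selkye is never obtained.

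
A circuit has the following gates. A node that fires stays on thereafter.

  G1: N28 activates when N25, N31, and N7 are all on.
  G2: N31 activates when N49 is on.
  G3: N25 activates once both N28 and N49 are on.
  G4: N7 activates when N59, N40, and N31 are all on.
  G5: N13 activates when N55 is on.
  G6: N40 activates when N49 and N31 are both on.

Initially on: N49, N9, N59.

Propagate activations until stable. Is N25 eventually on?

N25 would need N28 and N49 (G3), but N28 never turns on.

No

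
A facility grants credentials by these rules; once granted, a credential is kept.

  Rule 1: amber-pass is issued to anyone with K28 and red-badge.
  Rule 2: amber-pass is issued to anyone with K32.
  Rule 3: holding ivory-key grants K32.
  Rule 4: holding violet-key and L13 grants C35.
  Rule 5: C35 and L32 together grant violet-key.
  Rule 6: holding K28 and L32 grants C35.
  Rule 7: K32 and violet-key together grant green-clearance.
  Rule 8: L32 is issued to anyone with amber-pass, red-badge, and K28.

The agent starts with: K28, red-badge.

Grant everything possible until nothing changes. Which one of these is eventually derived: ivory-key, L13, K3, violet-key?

Holding K28 and red-badge grants amber-pass (Rule 1).
Holding amber-pass, red-badge, and K28 grants L32 (Rule 8).
Holding K28 and L32 grants C35 (Rule 6).
Holding C35 and L32 grants violet-key (Rule 5).
No rule produces L13, and it is not given. No rule produces K3, and it is not given. No rule produces ivory-key, and it is not given.

violet-key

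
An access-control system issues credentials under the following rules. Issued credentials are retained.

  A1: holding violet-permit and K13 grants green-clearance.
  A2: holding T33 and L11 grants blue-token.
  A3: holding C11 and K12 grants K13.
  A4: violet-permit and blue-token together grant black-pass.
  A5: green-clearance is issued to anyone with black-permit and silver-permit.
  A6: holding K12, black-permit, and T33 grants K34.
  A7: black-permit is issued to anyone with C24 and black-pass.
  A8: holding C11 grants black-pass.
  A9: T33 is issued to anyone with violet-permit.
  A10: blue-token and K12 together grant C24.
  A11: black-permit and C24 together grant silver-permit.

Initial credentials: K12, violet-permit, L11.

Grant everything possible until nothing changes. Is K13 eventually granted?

No

K13 would need C11 and K12 (A3), but C11 is never granted.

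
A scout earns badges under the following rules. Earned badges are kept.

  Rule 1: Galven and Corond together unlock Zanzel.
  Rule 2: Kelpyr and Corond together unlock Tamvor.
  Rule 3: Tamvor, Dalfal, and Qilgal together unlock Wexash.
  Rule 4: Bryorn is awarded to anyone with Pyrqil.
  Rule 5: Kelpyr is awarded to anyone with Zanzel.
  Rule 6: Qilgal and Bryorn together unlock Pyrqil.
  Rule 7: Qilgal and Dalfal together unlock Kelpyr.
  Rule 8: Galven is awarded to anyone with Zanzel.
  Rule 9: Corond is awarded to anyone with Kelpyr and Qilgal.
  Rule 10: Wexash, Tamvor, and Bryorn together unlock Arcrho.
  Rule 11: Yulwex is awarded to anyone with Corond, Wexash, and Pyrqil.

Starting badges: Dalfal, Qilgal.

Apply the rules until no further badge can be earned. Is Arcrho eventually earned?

Arcrho would need Wexash, Tamvor, and Bryorn (Rule 10), but Bryorn is never earned.

No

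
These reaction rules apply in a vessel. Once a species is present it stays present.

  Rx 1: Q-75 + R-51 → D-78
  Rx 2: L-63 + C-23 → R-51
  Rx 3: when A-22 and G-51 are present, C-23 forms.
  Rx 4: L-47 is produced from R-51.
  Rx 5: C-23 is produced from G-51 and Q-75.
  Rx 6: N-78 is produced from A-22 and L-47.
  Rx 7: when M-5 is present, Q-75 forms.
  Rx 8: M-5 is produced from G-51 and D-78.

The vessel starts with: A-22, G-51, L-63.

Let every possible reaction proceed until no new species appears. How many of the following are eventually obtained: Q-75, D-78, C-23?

1

A-22 and G-51 present → C-23 forms (Rx 3).
Q-75 would need M-5 (Rx 7), but M-5 never forms.
D-78 would need Q-75 and R-51 (Rx 1), but Q-75 never forms.
C-23: reached.
Reached: C-23 — 1 of the 3.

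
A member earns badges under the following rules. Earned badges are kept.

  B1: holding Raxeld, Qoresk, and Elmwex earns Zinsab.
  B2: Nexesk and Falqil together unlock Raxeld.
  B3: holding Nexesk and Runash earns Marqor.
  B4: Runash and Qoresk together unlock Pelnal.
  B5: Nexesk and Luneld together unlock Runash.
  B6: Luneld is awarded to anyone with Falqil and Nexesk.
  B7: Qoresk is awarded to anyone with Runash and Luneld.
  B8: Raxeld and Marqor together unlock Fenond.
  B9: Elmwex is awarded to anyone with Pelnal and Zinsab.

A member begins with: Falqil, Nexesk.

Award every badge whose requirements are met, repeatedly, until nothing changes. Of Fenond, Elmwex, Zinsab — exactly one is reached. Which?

With Nexesk and Falqil, Raxeld is earned (B2).
With Falqil and Nexesk, Luneld is earned (B6).
With Nexesk and Luneld, Runash is earned (B5).
With Nexesk and Runash, Marqor is earned (B3).
With Raxeld and Marqor, Fenond is earned (B8).
Zinsab would need Raxeld, Qoresk, and Elmwex (B1), but Elmwex is never earned. Elmwex would need Pelnal and Zinsab (B9), but Zinsab is never earned.

Fenond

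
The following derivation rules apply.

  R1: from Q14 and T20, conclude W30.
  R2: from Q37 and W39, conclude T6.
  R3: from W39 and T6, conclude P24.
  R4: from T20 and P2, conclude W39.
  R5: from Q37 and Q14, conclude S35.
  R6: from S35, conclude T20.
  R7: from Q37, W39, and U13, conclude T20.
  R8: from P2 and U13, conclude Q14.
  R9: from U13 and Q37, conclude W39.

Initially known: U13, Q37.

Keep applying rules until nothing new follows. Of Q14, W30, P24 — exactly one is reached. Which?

U13 and Q37 hold, so W39 follows (R9).
From Q37 and W39, R2 gives T6.
From W39 and T6, R3 gives P24.
W30 would need Q14 and T20 (R1), but Q14 is never established. Q14 would need P2 and U13 (R8), but P2 is never established.

P24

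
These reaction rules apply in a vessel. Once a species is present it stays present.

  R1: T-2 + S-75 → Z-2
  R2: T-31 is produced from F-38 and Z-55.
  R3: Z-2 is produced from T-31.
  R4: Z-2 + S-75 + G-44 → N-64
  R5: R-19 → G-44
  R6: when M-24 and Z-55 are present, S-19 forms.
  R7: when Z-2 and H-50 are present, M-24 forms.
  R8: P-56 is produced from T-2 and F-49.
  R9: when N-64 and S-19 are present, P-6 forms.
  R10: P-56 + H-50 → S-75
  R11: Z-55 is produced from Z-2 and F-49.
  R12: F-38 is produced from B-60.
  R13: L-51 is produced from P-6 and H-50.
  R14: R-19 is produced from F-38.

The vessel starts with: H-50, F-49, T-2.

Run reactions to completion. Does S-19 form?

Yes

T-2 and F-49 present → P-56 forms (R8).
P-56 and H-50 present → S-75 forms (R10).
T-2 and S-75 present → Z-2 forms (R1).
Z-2 and H-50 present → M-24 forms (R7).
Z-2 and F-49 present → Z-55 forms (R11).
M-24 and Z-55 present → S-19 forms (R6).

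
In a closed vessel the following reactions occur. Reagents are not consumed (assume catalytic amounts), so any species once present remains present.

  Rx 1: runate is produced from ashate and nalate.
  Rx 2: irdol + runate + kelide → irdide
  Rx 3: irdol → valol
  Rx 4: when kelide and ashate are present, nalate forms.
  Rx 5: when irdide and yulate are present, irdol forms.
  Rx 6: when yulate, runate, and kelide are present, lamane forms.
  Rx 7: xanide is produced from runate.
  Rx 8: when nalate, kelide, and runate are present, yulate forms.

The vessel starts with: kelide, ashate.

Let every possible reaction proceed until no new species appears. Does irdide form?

No

irdide would need irdol, runate, and kelide (Rx 2), but irdol never forms.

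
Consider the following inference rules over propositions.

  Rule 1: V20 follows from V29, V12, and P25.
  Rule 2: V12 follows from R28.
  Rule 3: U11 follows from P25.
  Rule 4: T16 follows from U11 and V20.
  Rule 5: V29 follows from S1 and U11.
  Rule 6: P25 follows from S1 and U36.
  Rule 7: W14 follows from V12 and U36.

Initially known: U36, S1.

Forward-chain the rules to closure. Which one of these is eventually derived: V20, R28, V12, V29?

From S1 and U36, Rule 6 gives P25.
From P25, Rule 3 gives U11.
From S1 and U11, Rule 5 gives V29.
No rule produces R28, and it is not given. V12 would need R28 (Rule 2), but R28 is never established. V20 would need V29, V12, and P25 (Rule 1), but V12 is never established.

V29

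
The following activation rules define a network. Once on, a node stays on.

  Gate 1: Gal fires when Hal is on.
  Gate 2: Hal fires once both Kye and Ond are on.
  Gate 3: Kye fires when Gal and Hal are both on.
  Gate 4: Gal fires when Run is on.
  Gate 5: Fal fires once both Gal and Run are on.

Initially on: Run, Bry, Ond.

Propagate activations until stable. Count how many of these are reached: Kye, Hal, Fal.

Run is on, so Gal fires (Gate 4).
Gal and Run are on, so Fal fires (Gate 5).
Kye would need Gal and Hal (Gate 3), but Hal never turns on.
Hal would need Kye and Ond (Gate 2), but Kye never turns on.
Fal: reached.
Reached: Fal — 1 of the 3.

1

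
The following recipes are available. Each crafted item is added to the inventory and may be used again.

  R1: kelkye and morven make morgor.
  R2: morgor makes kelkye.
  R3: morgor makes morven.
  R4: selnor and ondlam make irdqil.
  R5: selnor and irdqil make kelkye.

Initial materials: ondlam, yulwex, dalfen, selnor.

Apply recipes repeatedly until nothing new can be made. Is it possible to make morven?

No

morven would need morgor (R3), but morgor is never obtained.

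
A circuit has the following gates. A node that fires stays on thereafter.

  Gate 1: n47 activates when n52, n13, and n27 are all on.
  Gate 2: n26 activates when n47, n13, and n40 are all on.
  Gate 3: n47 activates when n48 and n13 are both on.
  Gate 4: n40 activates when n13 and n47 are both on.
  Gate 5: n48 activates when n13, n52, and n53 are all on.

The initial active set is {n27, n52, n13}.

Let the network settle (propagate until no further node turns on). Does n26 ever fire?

n52, n13, and n27 are on, so n47 activates (Gate 1).
n13 and n47 are on, so n40 activates (Gate 4).
Gate 2: n47, n13, and n40 on → n26 on.

Yes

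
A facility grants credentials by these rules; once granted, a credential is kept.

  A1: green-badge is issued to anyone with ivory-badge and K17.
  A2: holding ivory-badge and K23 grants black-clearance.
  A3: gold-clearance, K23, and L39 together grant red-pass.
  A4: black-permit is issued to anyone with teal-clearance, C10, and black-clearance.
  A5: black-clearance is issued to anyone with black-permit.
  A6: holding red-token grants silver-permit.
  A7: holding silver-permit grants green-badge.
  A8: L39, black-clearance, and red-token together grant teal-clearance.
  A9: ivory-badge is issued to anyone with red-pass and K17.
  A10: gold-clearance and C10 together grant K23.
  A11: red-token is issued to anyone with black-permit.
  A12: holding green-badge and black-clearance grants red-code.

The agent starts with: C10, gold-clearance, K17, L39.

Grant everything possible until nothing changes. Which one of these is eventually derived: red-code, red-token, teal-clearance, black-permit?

red-code

Holding gold-clearance and C10 grants K23 (A10).
Holding gold-clearance, K23, and L39 grants red-pass (A3).
Holding red-pass and K17 grants ivory-badge (A9).
Holding ivory-badge and K17 grants green-badge (A1).
Holding ivory-badge and K23 grants black-clearance (A2).
Holding green-badge and black-clearance grants red-code (A12).
teal-clearance would need L39, black-clearance, and red-token (A8), but red-token is never granted. black-permit would need teal-clearance, C10, and black-clearance (A4), but teal-clearance is never granted. red-token would need black-permit (A11), but black-permit is never granted.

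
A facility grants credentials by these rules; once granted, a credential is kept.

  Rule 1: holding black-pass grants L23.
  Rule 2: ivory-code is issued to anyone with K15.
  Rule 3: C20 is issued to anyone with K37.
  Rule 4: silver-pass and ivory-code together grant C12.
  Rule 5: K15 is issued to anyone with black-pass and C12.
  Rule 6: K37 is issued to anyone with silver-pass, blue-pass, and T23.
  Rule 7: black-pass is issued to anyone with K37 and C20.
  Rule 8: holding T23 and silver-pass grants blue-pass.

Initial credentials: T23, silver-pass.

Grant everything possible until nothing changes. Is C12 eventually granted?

No

C12 would need silver-pass and ivory-code (Rule 4), but ivory-code is never granted.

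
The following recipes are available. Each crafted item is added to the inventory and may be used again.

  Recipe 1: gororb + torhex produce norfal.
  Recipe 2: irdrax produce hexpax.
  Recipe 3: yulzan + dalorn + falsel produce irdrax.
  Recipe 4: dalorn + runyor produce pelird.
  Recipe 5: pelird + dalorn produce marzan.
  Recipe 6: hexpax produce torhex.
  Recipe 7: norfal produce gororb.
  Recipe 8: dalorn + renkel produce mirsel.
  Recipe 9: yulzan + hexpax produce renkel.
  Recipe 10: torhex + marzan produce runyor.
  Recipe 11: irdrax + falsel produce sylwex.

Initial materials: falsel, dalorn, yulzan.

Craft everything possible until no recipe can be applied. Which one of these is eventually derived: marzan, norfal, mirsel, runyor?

mirsel

yulzan + dalorn + falsel → irdrax (Recipe 3).
irdrax → hexpax (Recipe 2).
Using Recipe 9, yulzan and hexpax make renkel.
Using Recipe 8, dalorn and renkel make mirsel.
marzan would need pelird and dalorn (Recipe 5), but pelird is never obtained. runyor would need torhex and marzan (Recipe 10), but marzan is never obtained. norfal would need gororb and torhex (Recipe 1), but gororb is never obtained.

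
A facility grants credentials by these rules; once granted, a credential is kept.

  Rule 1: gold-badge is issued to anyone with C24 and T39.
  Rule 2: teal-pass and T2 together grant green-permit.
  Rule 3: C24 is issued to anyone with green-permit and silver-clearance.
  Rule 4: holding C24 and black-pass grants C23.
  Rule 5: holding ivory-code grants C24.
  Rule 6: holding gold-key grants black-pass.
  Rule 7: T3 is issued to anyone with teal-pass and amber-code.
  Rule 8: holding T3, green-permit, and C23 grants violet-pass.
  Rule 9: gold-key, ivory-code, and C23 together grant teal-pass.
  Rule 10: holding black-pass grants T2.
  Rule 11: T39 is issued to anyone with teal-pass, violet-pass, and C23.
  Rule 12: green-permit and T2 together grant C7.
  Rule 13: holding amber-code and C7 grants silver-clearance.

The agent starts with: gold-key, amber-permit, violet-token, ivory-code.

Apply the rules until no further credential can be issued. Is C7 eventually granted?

Yes

Holding gold-key grants black-pass (Rule 6).
Holding ivory-code grants C24 (Rule 5).
Holding black-pass grants T2 (Rule 10).
Holding C24 and black-pass grants C23 (Rule 4).
Holding gold-key, ivory-code, and C23 grants teal-pass (Rule 9).
Holding teal-pass and T2 grants green-permit (Rule 2).
Holding green-permit and T2 grants C7 (Rule 12).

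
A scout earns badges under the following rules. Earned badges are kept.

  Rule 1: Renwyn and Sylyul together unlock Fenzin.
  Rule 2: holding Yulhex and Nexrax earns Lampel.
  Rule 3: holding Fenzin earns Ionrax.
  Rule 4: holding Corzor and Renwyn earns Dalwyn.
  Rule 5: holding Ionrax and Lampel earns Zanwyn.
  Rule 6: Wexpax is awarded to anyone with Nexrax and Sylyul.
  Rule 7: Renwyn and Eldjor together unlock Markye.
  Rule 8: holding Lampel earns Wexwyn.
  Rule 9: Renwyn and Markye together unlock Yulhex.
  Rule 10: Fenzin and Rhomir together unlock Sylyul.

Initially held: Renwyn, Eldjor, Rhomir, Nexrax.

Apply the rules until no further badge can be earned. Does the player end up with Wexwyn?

Yes

With Renwyn and Eldjor, Markye is earned (Rule 7).
With Renwyn and Markye, Yulhex is earned (Rule 9).
With Yulhex and Nexrax, Lampel is earned (Rule 2).
With Lampel, Wexwyn is earned (Rule 8).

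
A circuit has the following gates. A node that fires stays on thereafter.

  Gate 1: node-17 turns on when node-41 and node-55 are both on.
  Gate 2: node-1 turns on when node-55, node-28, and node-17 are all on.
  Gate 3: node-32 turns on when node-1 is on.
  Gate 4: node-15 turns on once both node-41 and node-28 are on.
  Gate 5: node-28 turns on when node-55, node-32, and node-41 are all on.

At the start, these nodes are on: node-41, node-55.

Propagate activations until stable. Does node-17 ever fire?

node-41 and node-55 are on, so node-17 turns on (Gate 1).

Yes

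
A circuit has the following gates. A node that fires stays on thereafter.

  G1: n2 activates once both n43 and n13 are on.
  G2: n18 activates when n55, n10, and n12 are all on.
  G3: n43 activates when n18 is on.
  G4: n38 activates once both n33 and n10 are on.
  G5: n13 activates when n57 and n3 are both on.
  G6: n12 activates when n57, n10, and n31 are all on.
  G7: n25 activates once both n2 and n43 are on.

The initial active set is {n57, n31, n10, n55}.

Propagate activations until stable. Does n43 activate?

Yes

G6: n57, n10, and n31 on → n12 on.
n55, n10, and n12 are on, so n18 activates (G2).
n18 is on, so n43 activates (G3).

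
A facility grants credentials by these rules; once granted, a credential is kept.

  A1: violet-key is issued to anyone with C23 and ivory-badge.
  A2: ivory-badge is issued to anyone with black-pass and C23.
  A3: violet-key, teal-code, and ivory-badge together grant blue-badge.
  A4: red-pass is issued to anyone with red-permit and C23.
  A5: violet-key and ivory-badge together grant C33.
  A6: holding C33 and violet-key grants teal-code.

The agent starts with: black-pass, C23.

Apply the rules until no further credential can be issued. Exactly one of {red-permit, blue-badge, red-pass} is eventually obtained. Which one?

Holding black-pass and C23 grants ivory-badge (A2).
Holding C23 and ivory-badge grants violet-key (A1).
Holding violet-key and ivory-badge grants C33 (A5).
Holding C33 and violet-key grants teal-code (A6).
Holding violet-key, teal-code, and ivory-badge grants blue-badge (A3).
No rule produces red-permit, and it is not given. red-pass would need red-permit and C23 (A4), but red-permit is never granted.

blue-badge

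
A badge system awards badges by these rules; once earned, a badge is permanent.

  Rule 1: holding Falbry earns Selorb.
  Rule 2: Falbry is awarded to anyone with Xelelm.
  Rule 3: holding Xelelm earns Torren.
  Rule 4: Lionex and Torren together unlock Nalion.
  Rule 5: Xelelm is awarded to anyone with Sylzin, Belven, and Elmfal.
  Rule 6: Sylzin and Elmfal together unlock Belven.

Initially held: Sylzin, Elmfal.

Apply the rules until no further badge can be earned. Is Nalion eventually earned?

No

Nalion would need Lionex and Torren (Rule 4), but Lionex is never earned.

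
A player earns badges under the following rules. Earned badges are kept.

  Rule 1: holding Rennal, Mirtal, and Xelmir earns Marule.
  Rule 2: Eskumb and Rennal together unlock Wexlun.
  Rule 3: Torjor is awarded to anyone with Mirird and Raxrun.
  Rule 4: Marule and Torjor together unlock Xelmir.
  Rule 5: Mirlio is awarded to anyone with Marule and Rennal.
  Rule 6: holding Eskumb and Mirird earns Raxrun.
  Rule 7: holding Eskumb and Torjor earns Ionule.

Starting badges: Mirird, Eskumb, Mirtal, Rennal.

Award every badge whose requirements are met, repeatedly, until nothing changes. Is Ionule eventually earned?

Yes

With Eskumb and Mirird, Raxrun is earned (Rule 6).
With Mirird and Raxrun, Torjor is earned (Rule 3).
With Eskumb and Torjor, Ionule is earned (Rule 7).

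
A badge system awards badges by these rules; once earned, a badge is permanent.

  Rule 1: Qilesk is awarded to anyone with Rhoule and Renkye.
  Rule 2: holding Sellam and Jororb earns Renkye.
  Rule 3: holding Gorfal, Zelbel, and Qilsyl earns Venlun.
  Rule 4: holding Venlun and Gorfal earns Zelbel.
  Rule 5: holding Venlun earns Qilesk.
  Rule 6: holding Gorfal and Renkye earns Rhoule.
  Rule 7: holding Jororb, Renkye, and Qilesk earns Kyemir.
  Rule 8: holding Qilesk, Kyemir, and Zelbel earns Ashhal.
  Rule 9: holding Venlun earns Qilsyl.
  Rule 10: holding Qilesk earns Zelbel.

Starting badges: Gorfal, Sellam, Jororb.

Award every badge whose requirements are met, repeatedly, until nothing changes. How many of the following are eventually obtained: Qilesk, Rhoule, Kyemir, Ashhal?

With Sellam and Jororb, Renkye is earned (Rule 2).
With Gorfal and Renkye, Rhoule is earned (Rule 6).
With Rhoule and Renkye, Qilesk is earned (Rule 1).
With Jororb, Renkye, and Qilesk, Kyemir is earned (Rule 7).
With Qilesk, Zelbel is earned (Rule 10).
With Qilesk, Kyemir, and Zelbel, Ashhal is earned (Rule 8).
Qilesk: reached.
Rhoule: reached.
Kyemir: reached.
Ashhal: reached.
All 4 are reached.

4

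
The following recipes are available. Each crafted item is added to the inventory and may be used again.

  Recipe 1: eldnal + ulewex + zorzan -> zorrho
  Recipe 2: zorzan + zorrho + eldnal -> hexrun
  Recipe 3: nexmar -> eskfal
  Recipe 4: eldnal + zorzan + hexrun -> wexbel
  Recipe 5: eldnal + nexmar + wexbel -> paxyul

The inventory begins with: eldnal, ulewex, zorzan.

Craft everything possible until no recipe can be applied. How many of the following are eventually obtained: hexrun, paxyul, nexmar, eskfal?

eldnal + ulewex + zorzan -> zorrho (Recipe 1).
zorzan + zorrho + eldnal -> hexrun (Recipe 2).
hexrun: reached.
paxyul would need eldnal, nexmar, and wexbel (Recipe 5), but nexmar is never obtained.
No rule produces nexmar, and it is not given.
eskfal would need nexmar (Recipe 3), but nexmar is never obtained.
Reached: hexrun — 1 of the 4.

1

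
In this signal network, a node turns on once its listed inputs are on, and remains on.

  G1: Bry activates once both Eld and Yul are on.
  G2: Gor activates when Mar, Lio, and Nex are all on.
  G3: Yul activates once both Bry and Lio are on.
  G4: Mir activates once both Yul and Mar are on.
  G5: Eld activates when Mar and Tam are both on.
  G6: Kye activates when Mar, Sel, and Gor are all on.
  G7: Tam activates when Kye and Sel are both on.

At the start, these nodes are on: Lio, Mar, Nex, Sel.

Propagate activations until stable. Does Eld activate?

Mar, Lio, and Nex are on, so Gor activates (G2).
Mar, Sel, and Gor are on, so Kye activates (G6).
Kye and Sel are on, so Tam activates (G7).
Mar and Tam are on, so Eld activates (G5).

Yes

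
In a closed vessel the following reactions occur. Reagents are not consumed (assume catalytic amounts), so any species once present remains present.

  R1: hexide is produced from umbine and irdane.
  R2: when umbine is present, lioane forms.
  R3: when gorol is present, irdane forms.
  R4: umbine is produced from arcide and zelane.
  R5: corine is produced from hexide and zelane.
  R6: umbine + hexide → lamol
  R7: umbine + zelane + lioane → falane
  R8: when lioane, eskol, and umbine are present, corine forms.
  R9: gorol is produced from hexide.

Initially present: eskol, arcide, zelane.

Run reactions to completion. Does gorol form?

gorol would need hexide (R9), but hexide never forms.

No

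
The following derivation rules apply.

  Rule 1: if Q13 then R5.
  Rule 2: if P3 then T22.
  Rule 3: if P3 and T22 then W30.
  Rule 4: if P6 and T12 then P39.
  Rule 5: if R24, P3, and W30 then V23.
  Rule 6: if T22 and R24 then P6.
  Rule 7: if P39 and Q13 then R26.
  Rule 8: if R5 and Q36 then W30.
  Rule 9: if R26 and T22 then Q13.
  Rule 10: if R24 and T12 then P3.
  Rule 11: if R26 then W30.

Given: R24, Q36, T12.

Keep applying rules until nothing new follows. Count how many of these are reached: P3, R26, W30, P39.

From R24 and T12, Rule 10 gives P3.
P3 holds, so T22 follows (Rule 2).
P3 and T22 hold, so W30 follows (Rule 3).
From T22 and R24, Rule 6 gives P6.
P6 and T12 hold, so P39 follows (Rule 4).
P3: reached.
R26 would need P39 and Q13 (Rule 7), but Q13 is never established.
W30: reached.
P39: reached.
Reached: P3, W30, and P39 — 3 of the 4.

3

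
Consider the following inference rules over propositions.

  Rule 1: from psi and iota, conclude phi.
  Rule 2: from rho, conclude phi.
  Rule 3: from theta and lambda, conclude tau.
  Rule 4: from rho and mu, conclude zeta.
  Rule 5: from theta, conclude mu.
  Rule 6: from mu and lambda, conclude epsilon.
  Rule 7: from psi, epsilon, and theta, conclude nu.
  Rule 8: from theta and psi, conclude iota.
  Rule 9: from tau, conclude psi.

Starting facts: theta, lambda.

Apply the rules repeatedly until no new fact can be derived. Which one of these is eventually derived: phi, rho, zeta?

theta and lambda hold, so tau follows (Rule 3).
tau holds, so psi follows (Rule 9).
theta and psi hold, so iota follows (Rule 8).
From psi and iota, Rule 1 gives phi.
zeta would need rho and mu (Rule 4), but rho is never established. No rule produces rho, and it is not given.

phi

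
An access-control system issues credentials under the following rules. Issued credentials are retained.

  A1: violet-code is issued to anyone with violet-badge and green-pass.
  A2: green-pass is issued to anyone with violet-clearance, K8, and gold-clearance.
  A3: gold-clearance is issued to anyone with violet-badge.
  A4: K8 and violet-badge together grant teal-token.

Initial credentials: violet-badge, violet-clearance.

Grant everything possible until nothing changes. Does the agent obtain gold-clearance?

Holding violet-badge grants gold-clearance (A3).

Yes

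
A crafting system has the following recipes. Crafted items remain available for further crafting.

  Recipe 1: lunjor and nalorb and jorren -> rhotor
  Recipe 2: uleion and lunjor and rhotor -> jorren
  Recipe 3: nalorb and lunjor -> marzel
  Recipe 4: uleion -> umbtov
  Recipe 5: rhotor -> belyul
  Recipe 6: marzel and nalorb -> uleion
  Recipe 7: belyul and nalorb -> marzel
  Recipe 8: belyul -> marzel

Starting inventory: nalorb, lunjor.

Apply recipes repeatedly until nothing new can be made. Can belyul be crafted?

No

belyul would need rhotor (Recipe 5), but rhotor is never obtained.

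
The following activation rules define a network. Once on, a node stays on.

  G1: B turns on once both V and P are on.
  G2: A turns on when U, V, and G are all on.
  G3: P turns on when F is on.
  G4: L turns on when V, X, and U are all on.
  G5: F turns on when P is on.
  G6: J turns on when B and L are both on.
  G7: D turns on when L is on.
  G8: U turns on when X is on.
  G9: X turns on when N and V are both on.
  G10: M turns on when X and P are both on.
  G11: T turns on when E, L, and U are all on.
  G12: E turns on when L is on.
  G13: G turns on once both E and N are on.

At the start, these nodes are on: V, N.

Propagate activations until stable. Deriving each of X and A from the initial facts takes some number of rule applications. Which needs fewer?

X

X: G9: N and V on → X on. [1 rule application]
A: G9: N and V on → X on. G8: X on → U on. G4: V, X, and U on → L on. G12: L on → E on. G13: E and N on → G on. U, V, and G are on, so A turns on (G2). [6 rule applications]
X needs fewer.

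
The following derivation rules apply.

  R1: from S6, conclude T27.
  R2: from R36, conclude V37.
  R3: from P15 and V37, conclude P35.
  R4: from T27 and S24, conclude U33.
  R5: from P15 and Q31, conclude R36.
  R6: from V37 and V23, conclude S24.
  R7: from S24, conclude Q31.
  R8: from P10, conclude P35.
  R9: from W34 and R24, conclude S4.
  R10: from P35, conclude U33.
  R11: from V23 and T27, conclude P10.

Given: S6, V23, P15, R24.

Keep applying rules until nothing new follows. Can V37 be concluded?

V37 would need R36 (R2), but R36 is never established.

No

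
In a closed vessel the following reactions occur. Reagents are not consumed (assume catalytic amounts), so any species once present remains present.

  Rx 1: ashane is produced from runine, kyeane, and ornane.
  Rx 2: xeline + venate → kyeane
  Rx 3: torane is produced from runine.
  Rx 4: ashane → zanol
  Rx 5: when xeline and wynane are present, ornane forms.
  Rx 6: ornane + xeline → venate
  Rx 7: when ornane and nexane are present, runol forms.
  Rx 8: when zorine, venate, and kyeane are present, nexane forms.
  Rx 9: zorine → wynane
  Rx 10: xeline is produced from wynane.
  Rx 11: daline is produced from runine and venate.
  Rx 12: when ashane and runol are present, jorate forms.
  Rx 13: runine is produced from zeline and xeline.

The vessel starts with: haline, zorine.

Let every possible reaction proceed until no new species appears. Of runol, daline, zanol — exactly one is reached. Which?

zorine present → wynane forms (Rx 9).
wynane present → xeline forms (Rx 10).
xeline and wynane present → ornane forms (Rx 5).
ornane and xeline present → venate forms (Rx 6).
xeline and venate present → kyeane forms (Rx 2).
zorine, venate, and kyeane present → nexane forms (Rx 8).
ornane and nexane present → runol forms (Rx 7).
zanol would need ashane (Rx 4), but ashane never forms. daline would need runine and venate (Rx 11), but runine never forms.

runol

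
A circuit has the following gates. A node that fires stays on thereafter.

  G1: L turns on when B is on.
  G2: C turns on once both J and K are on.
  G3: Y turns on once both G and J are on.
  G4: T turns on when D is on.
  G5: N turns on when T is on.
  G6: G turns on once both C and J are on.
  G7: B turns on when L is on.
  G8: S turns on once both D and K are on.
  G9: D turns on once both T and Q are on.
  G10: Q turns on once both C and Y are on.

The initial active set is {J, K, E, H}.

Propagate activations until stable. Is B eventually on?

B would need L (G7), but L never turns on.

No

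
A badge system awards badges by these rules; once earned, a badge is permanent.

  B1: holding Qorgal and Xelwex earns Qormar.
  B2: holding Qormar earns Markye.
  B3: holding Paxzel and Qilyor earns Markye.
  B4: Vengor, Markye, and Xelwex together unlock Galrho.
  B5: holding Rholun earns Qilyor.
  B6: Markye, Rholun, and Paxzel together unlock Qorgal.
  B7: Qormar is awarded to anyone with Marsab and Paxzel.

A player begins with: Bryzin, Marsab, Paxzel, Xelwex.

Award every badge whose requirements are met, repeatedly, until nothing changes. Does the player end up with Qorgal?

No

Qorgal would need Markye, Rholun, and Paxzel (B6), but Rholun is never earned.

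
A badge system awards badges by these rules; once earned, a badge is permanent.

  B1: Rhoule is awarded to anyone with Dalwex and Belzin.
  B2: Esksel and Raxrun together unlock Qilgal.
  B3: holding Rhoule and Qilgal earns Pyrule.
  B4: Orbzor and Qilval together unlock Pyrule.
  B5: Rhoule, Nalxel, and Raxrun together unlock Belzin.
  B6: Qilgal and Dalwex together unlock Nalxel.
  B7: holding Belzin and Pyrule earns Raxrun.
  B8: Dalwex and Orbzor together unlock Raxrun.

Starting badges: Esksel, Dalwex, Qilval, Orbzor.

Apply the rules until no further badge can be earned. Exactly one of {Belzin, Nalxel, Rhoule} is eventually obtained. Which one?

With Dalwex and Orbzor, Raxrun is earned (B8).
With Esksel and Raxrun, Qilgal is earned (B2).
With Qilgal and Dalwex, Nalxel is earned (B6).
Rhoule would need Dalwex and Belzin (B1), but Belzin is never earned. Belzin would need Rhoule, Nalxel, and Raxrun (B5), but Rhoule is never earned.

Nalxel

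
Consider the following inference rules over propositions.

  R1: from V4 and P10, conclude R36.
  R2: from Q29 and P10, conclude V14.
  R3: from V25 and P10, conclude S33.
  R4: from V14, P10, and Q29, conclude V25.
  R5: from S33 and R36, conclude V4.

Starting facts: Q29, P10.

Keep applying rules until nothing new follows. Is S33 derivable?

From Q29 and P10, R2 gives V14.
V14, P10, and Q29 hold, so V25 follows (R4).
V25 and P10 hold, so S33 follows (R3).

Yes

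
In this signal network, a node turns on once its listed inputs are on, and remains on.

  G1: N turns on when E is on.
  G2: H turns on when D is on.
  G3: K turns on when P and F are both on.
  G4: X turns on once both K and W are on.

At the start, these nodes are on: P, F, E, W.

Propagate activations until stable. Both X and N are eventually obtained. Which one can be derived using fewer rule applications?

N: G1: E on → N on. [1 rule application]
X: G3: P and F on → K on. G4: K and W on → X on. [2 rule applications]
N needs fewer.

N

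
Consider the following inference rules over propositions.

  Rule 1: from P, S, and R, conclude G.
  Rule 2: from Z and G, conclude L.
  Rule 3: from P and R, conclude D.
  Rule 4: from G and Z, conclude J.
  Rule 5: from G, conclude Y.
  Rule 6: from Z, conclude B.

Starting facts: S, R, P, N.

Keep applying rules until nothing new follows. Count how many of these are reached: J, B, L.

0

J would need G and Z (Rule 4), but Z is never established.
B would need Z (Rule 6), but Z is never established.
L would need Z and G (Rule 2), but Z is never established.
None of the 3 are reached.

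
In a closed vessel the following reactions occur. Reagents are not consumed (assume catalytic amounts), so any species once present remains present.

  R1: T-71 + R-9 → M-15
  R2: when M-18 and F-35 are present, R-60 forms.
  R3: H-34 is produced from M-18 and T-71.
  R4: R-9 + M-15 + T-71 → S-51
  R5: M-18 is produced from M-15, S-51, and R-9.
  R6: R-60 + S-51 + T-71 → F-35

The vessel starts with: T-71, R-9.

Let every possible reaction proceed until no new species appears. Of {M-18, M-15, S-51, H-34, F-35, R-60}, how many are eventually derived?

4

T-71 and R-9 present → M-15 forms (R1).
R-9, M-15, and T-71 present → S-51 forms (R4).
M-15, S-51, and R-9 present → M-18 forms (R5).
M-18 and T-71 present → H-34 forms (R3).
M-18: reached.
M-15: reached.
S-51: reached.
H-34: reached.
F-35 would need R-60, S-51, and T-71 (R6), but R-60 never forms.
R-60 would need M-18 and F-35 (R2), but F-35 never forms.
Reached: M-18, M-15, S-51, and H-34 — 4 of the 6.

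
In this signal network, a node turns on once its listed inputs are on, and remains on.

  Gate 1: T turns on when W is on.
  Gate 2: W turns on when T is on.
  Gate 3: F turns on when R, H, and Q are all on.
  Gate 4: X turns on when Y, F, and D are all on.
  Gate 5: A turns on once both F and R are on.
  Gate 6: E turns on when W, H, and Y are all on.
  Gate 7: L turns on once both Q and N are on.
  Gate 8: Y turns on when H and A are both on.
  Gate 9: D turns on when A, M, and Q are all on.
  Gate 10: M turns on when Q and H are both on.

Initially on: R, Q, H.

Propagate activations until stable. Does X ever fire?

Yes

Q and H are on, so M turns on (Gate 10).
R, H, and Q are on, so F turns on (Gate 3).
F and R are on, so A turns on (Gate 5).
A, M, and Q are on, so D turns on (Gate 9).
Gate 8: H and A on → Y on.
Y, F, and D are on, so X turns on (Gate 4).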